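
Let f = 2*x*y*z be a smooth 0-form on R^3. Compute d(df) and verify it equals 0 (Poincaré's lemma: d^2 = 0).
d(df) = 0

Step 1: df = sum_i (∂f/∂x_i) dx_i = (2*y*z) dx + (2*x*z) dy + (2*x*y) dz.
Step 2: Apply d again. Using the 1-form formula, the coefficient of dx ∧ dy in d(df) is ∂^2 f/∂x ∂y - ∂^2 f/∂y ∂x = (2*z) - (2*z) = 0 (equality of mixed partials for smooth f).
Similarly for dx ∧ dz and dy ∧ dz — all coefficients vanish. So d(df) = 0.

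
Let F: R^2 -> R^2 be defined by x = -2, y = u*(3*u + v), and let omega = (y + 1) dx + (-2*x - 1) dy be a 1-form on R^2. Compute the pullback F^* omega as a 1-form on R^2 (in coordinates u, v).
F^* omega = (18*u + 3*v) du + (3*u) dv

Using F^*(f dg) = (f ∘ F) d(g ∘ F), substitute each coordinate x_i by F_i(u, v) in f_i, and replace dx_i by d F_i = (∂F_i/∂u) du + (∂F_i/∂v) dv.
  For the x component: f_1(F) = 3*u^2 + u*v + 1; d F_1 = (0) du + (0) dv
  For the y component: f_2(F) = 3; d F_2 = (6*u + v) du + (u) dv
Combining and collecting du, dv coefficients:
  coeff of du: 18*u + 3*v
  coeff of dv: 3*u
F^* omega = (18*u + 3*v) du + (3*u) dv.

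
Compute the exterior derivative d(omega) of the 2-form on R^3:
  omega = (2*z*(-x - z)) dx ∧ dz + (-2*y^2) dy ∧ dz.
d(omega) = 0

For a 2-form omega = sum_{i<j} g_{ij} dx_i ∧ dx_j, the exterior derivative is
  d(omega) = sum_{i<j} d(g_{ij}) ∧ dx_i ∧ dx_j = sum_{i<j, k} (∂g_{ij}/∂x_k) dx_k ∧ dx_i ∧ dx_j.
Expand each term, using dx_k ∧ dx_i ∧ dx_j = sgn(permutation) dx_{(a)} ∧ dx_{(b)} ∧ dx_{(c)} with (a < b < c) sorted:

Collecting like 3-forms: d(omega) = 0.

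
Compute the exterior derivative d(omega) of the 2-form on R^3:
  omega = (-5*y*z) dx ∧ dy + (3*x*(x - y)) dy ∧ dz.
d(omega) = (6*x - 8*y) dx ∧ dy ∧ dz

For a 2-form omega = sum_{i<j} g_{ij} dx_i ∧ dx_j, the exterior derivative is
  d(omega) = sum_{i<j} d(g_{ij}) ∧ dx_i ∧ dx_j = sum_{i<j, k} (∂g_{ij}/∂x_k) dx_k ∧ dx_i ∧ dx_j.
Expand each term, using dx_k ∧ dx_i ∧ dx_j = sgn(permutation) dx_{(a)} ∧ dx_{(b)} ∧ dx_{(c)} with (a < b < c) sorted:
  d(-5*y*z) includes (∂/∂z)(-5*y*z) dz = (-5*y) dz, which multiplied by dx ∧ dy gives (-5*y) dx ∧ dy ∧ dz
  d(3*x*(x - y)) includes (∂/∂x)(3*x*(x - y)) dx = (6*x - 3*y) dx, which multiplied by dy ∧ dz gives (6*x - 3*y) dx ∧ dy ∧ dz
Collecting like 3-forms: d(omega) = (6*x - 8*y) dx ∧ dy ∧ dz.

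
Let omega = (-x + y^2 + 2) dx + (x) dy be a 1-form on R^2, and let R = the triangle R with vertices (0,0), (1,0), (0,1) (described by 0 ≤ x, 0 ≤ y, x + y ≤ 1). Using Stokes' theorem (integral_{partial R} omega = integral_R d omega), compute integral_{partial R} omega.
integral_(partial R) omega = 1/6

Stokes: integral_partial_R omega = integral_R d omega with d omega = (∂Q/∂x - ∂P/∂y) dx ∧ dy.
  ∂Q/∂x = 1
  ∂P/∂y = 2*y
  integrand = ∂Q/∂x - ∂P/∂y = 1 - 2*y.
Integrating over R: integral_0^1 integral_0^{1-x} (1 - 2*y) dy dx = 1/6.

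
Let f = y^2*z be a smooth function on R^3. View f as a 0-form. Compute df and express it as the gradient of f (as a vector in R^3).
df = (0) dx + (2*y*z) dy + (y^2) dz; grad f = (0, 2*y*z, y^2)

For a 0-form f, d f = (∂f/∂x) dx + (∂f/∂y) dy + (∂f/∂z) dz. The components of the vector representation are exactly the entries of grad f in Cartesian coordinates:
  ∂f/∂x = 0
  ∂f/∂y = 2*y*z
  ∂f/∂z = y^2.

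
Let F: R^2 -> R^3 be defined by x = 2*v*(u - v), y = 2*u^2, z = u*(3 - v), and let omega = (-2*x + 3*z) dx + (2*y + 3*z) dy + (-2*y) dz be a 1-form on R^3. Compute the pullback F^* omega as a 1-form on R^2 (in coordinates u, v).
F^* omega = (16*u^3 - 8*u^2*v + 24*u^2 - 14*u*v^2 + 18*u*v + 8*v^3) du + (4*u^3 - 14*u^2*v + 18*u^2 + 36*u*v^2 - 36*u*v - 16*v^3) dv

Using F^*(f dg) = (f ∘ F) d(g ∘ F), substitute each coordinate x_i by F_i(u, v) in f_i, and replace dx_i by d F_i = (∂F_i/∂u) du + (∂F_i/∂v) dv.
  For the x component: f_1(F) = -7*u*v + 9*u + 4*v^2; d F_1 = (2*v) du + (2*u - 4*v) dv
  For the y component: f_2(F) = u*(4*u - 3*v + 9); d F_2 = (4*u) du + (0) dv
  For the z component: f_3(F) = -4*u^2; d F_3 = (3 - v) du + (-u) dv
Combining and collecting du, dv coefficients:
  coeff of du: 16*u^3 - 8*u^2*v + 24*u^2 - 14*u*v^2 + 18*u*v + 8*v^3
  coeff of dv: 4*u^3 - 14*u^2*v + 18*u^2 + 36*u*v^2 - 36*u*v - 16*v^3
F^* omega = (16*u^3 - 8*u^2*v + 24*u^2 - 14*u*v^2 + 18*u*v + 8*v^3) du + (4*u^3 - 14*u^2*v + 18*u^2 + 36*u*v^2 - 36*u*v - 16*v^3) dv.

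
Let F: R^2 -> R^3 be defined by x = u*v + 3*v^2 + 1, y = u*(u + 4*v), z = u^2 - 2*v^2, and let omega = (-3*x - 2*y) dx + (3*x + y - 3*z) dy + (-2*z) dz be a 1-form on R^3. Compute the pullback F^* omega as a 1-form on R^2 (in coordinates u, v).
F^* omega = (-8*u^3 + 4*u^2*v + 55*u*v^2 + 6*u + 51*v^3 + 9*v) du + (-10*u^3 + 13*u^2*v - 15*u*v^2 + 9*u - 70*v^3 - 18*v) dv

Using F^*(f dg) = (f ∘ F) d(g ∘ F), substitute each coordinate x_i by F_i(u, v) in f_i, and replace dx_i by d F_i = (∂F_i/∂u) du + (∂F_i/∂v) dv.
  For the x component: f_1(F) = -2*u^2 - 11*u*v - 9*v^2 - 3; d F_1 = (v) du + (u + 6*v) dv
  For the y component: f_2(F) = -2*u^2 + 7*u*v + 15*v^2 + 3; d F_2 = (2*u + 4*v) du + (4*u) dv
  For the z component: f_3(F) = -2*u^2 + 4*v^2; d F_3 = (2*u) du + (-4*v) dv
Combining and collecting du, dv coefficients:
  coeff of du: -8*u^3 + 4*u^2*v + 55*u*v^2 + 6*u + 51*v^3 + 9*v
  coeff of dv: -10*u^3 + 13*u^2*v - 15*u*v^2 + 9*u - 70*v^3 - 18*v
F^* omega = (-8*u^3 + 4*u^2*v + 55*u*v^2 + 6*u + 51*v^3 + 9*v) du + (-10*u^3 + 13*u^2*v - 15*u*v^2 + 9*u - 70*v^3 - 18*v) dv.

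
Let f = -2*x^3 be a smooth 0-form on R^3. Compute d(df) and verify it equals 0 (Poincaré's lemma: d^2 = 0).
d(df) = 0

Step 1: df = sum_i (∂f/∂x_i) dx_i = (-6*x^2) dx + (0) dy + (0) dz.
Step 2: Apply d again. Using the 1-form formula, the coefficient of dx ∧ dy in d(df) is ∂^2 f/∂x ∂y - ∂^2 f/∂y ∂x = (0) - (0) = 0 (equality of mixed partials for smooth f).
Similarly for dx ∧ dz and dy ∧ dz — all coefficients vanish. So d(df) = 0.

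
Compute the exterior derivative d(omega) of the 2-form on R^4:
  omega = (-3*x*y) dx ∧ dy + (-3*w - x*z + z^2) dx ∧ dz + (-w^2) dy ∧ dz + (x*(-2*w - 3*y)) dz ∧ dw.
d(omega) = (-2*w - 3*y - 3) dx ∧ dz ∧ dw + (-2*w - 3*x) dy ∧ dz ∧ dw

For a 2-form omega = sum_{i<j} g_{ij} dx_i ∧ dx_j, the exterior derivative is
  d(omega) = sum_{i<j} d(g_{ij}) ∧ dx_i ∧ dx_j = sum_{i<j, k} (∂g_{ij}/∂x_k) dx_k ∧ dx_i ∧ dx_j.
Expand each term, using dx_k ∧ dx_i ∧ dx_j = sgn(permutation) dx_{(a)} ∧ dx_{(b)} ∧ dx_{(c)} with (a < b < c) sorted:
  d(-3*w - x*z + z^2) includes (∂/∂w)(-3*w - x*z + z^2) dw = (-3) dw, which multiplied by dx ∧ dz gives (-3) dx ∧ dz ∧ dw
  d(-w^2) includes (∂/∂w)(-w^2) dw = (-2*w) dw, which multiplied by dy ∧ dz gives (-2*w) dy ∧ dz ∧ dw
  d(x*(-2*w - 3*y)) includes (∂/∂x)(x*(-2*w - 3*y)) dx = (-2*w - 3*y) dx, which multiplied by dz ∧ dw gives (-2*w - 3*y) dx ∧ dz ∧ dw
  d(x*(-2*w - 3*y)) includes (∂/∂y)(x*(-2*w - 3*y)) dy = (-3*x) dy, which multiplied by dz ∧ dw gives (-3*x) dy ∧ dz ∧ dw
Collecting like 3-forms: d(omega) = (-2*w - 3*y - 3) dx ∧ dz ∧ dw + (-2*w - 3*x) dy ∧ dz ∧ dw.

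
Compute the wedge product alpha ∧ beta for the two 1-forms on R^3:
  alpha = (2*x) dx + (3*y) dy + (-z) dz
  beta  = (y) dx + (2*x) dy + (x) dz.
alpha ∧ beta = (4*x^2 - 3*y^2) dx ∧ dy + (2*x^2 + y*z) dx ∧ dz + (x*(3*y + 2*z)) dy ∧ dz

Distribute the wedge, using dx_i ∧ dx_j = -dx_j ∧ dx_i and dx_i ∧ dx_i = 0. For each pair (i, j) with i < j, the coefficient of dx_i ∧ dx_j in alpha ∧ beta is (alpha_i * beta_j - alpha_j * beta_i). Collecting: alpha ∧ beta = (4*x^2 - 3*y^2) dx ∧ dy + (2*x^2 + y*z) dx ∧ dz + (x*(3*y + 2*z)) dy ∧ dz.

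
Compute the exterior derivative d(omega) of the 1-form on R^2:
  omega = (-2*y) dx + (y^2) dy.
d(omega) = (2) dx ∧ dy

For a 1-form omega = sum_i f_i dx_i, the exterior derivative is
  d(omega) = sum_{i < j} (∂f_j/∂x_i - ∂f_i/∂x_j) dx_i ∧ dx_j.
  coefficient of dx ∧ dy: ∂f_2/∂x - ∂f_1/∂y = ∂(y^2)/∂x - ∂(-2*y)/∂y = 2
Assembling: d(omega) = (2) dx ∧ dy.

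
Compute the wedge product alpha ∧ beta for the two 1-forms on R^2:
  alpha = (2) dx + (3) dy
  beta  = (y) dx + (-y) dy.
alpha ∧ beta = (-5*y) dx ∧ dy

Distribute the wedge, using dx_i ∧ dx_j = -dx_j ∧ dx_i and dx_i ∧ dx_i = 0. For each pair (i, j) with i < j, the coefficient of dx_i ∧ dx_j in alpha ∧ beta is (alpha_i * beta_j - alpha_j * beta_i). Collecting: alpha ∧ beta = (-5*y) dx ∧ dy.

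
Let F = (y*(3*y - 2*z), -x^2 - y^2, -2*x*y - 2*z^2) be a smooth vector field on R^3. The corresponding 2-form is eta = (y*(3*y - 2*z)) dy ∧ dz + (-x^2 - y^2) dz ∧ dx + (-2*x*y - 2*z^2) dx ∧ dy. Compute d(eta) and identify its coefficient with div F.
d(eta) = (-2*y - 4*z) dx ∧ dy ∧ dz; div F = -2*y - 4*z

For a 2-form in R^3 of the form above, applying d gives a 3-form with coefficient ∂P/∂x + ∂Q/∂y + ∂R/∂z:
  ∂P/∂x = 0
  ∂Q/∂y = -2*y
  ∂R/∂z = -4*z
Sum = -2*y - 4*z, which is exactly div F.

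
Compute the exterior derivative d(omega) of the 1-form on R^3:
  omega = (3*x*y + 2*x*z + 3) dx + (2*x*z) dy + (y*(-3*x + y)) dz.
d(omega) = (-3*x + 2*z) dx ∧ dy + (-2*x - 3*y) dx ∧ dz + (-5*x + 2*y) dy ∧ dz

For a 1-form omega = sum_i f_i dx_i, the exterior derivative is
  d(omega) = sum_{i < j} (∂f_j/∂x_i - ∂f_i/∂x_j) dx_i ∧ dx_j.
  coefficient of dx ∧ dy: ∂f_2/∂x - ∂f_1/∂y = ∂(2*x*z)/∂x - ∂(3*x*y + 2*x*z + 3)/∂y = -3*x + 2*z
  coefficient of dx ∧ dz: ∂f_3/∂x - ∂f_1/∂z = ∂(y*(-3*x + y))/∂x - ∂(3*x*y + 2*x*z + 3)/∂z = -2*x - 3*y
  coefficient of dy ∧ dz: ∂f_3/∂y - ∂f_2/∂z = ∂(y*(-3*x + y))/∂y - ∂(2*x*z)/∂z = -5*x + 2*y
Assembling: d(omega) = (-3*x + 2*z) dx ∧ dy + (-2*x - 3*y) dx ∧ dz + (-5*x + 2*y) dy ∧ dz.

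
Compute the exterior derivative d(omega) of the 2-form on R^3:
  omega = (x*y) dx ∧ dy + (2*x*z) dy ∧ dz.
d(omega) = (2*z) dx ∧ dy ∧ dz

For a 2-form omega = sum_{i<j} g_{ij} dx_i ∧ dx_j, the exterior derivative is
  d(omega) = sum_{i<j} d(g_{ij}) ∧ dx_i ∧ dx_j = sum_{i<j, k} (∂g_{ij}/∂x_k) dx_k ∧ dx_i ∧ dx_j.
Expand each term, using dx_k ∧ dx_i ∧ dx_j = sgn(permutation) dx_{(a)} ∧ dx_{(b)} ∧ dx_{(c)} with (a < b < c) sorted:
  d(2*x*z) includes (∂/∂x)(2*x*z) dx = (2*z) dx, which multiplied by dy ∧ dz gives (2*z) dx ∧ dy ∧ dz
Collecting like 3-forms: d(omega) = (2*z) dx ∧ dy ∧ dz.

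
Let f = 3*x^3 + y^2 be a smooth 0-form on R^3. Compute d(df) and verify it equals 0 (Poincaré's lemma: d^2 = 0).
d(df) = 0

Step 1: df = sum_i (∂f/∂x_i) dx_i = (9*x^2) dx + (2*y) dy + (0) dz.
Step 2: Apply d again. Using the 1-form formula, the coefficient of dx ∧ dy in d(df) is ∂^2 f/∂x ∂y - ∂^2 f/∂y ∂x = (0) - (0) = 0 (equality of mixed partials for smooth f).
Similarly for dx ∧ dz and dy ∧ dz — all coefficients vanish. So d(df) = 0.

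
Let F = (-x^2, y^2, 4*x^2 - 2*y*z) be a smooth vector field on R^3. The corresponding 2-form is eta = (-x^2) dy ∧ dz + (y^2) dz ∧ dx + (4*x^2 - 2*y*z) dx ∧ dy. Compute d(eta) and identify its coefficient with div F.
d(eta) = (-2*x) dx ∧ dy ∧ dz; div F = -2*x

For a 2-form in R^3 of the form above, applying d gives a 3-form with coefficient ∂P/∂x + ∂Q/∂y + ∂R/∂z:
  ∂P/∂x = -2*x
  ∂Q/∂y = 2*y
  ∂R/∂z = -2*y
Sum = -2*x, which is exactly div F.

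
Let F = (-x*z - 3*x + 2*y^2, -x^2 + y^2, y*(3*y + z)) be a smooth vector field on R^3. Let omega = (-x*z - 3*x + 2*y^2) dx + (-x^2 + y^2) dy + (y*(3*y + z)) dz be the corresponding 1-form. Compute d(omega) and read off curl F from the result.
d(omega) = (6*y + z) dy ∧ dz + (-x) dz ∧ dx + (-2*x - 4*y) dx ∧ dy; curl F = (6*y + z, -x, -2*x - 4*y)

d omega = sum_{i<j} (∂f_j/∂x_i - ∂f_i/∂x_j) dx_i ∧ dx_j. Under the identification (dy ∧ dz, dz ∧ dx, dx ∧ dy) ↔ (e_x, e_y, e_z), the coefficients are exactly the components of curl F. Compute:
  ∂R/∂y - ∂Q/∂z = (6*y + z) - (0) = 6*y + z
  ∂P/∂z - ∂R/∂x = (-x) - (0) = -x
  ∂Q/∂x - ∂P/∂y = (-2*x) - (4*y) = -2*x - 4*y.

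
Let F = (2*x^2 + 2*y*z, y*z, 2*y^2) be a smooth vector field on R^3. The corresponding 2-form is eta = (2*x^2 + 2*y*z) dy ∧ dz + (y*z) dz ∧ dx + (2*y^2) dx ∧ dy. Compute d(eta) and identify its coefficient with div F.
d(eta) = (4*x + z) dx ∧ dy ∧ dz; div F = 4*x + z

For a 2-form in R^3 of the form above, applying d gives a 3-form with coefficient ∂P/∂x + ∂Q/∂y + ∂R/∂z:
  ∂P/∂x = 4*x
  ∂Q/∂y = z
  ∂R/∂z = 0
Sum = 4*x + z, which is exactly div F.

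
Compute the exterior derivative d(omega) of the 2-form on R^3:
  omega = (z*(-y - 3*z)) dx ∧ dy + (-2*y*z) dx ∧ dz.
d(omega) = (-y - 4*z) dx ∧ dy ∧ dz

For a 2-form omega = sum_{i<j} g_{ij} dx_i ∧ dx_j, the exterior derivative is
  d(omega) = sum_{i<j} d(g_{ij}) ∧ dx_i ∧ dx_j = sum_{i<j, k} (∂g_{ij}/∂x_k) dx_k ∧ dx_i ∧ dx_j.
Expand each term, using dx_k ∧ dx_i ∧ dx_j = sgn(permutation) dx_{(a)} ∧ dx_{(b)} ∧ dx_{(c)} with (a < b < c) sorted:
  d(z*(-y - 3*z)) includes (∂/∂z)(z*(-y - 3*z)) dz = (-y - 6*z) dz, which multiplied by dx ∧ dy gives (-y - 6*z) dx ∧ dy ∧ dz
  d(-2*y*z) includes (∂/∂y)(-2*y*z) dy = (-2*z) dy, which multiplied by dx ∧ dz gives (2*z) dx ∧ dy ∧ dz
Collecting like 3-forms: d(omega) = (-y - 4*z) dx ∧ dy ∧ dz.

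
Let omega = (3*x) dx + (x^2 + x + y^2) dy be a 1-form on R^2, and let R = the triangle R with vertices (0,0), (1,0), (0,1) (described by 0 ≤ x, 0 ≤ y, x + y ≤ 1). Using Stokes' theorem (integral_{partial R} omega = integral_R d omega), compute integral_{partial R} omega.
integral_(partial R) omega = 5/6

Stokes: integral_partial_R omega = integral_R d omega with d omega = (∂Q/∂x - ∂P/∂y) dx ∧ dy.
  ∂Q/∂x = 2*x + 1
  ∂P/∂y = 0
  integrand = ∂Q/∂x - ∂P/∂y = 2*x + 1.
Integrating over R: integral_0^1 integral_0^{1-x} (2*x + 1) dy dx = 5/6.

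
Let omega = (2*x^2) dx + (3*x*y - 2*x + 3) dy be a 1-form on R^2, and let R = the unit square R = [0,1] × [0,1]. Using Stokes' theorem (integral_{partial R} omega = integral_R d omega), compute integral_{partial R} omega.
integral_(partial R) omega = -1/2

Stokes: integral_partial_R omega = integral_R d omega with d omega = (∂Q/∂x - ∂P/∂y) dx ∧ dy.
  ∂Q/∂x = 3*y - 2
  ∂P/∂y = 0
  integrand = ∂Q/∂x - ∂P/∂y = 3*y - 2.
Integrating over R: integral_0^1 integral_0^1 (3*y - 2) dx dy = -1/2.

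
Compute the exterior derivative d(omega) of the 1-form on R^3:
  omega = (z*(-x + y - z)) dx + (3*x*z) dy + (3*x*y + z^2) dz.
d(omega) = (2*z) dx ∧ dy + (x + 2*y + 2*z) dx ∧ dz

For a 1-form omega = sum_i f_i dx_i, the exterior derivative is
  d(omega) = sum_{i < j} (∂f_j/∂x_i - ∂f_i/∂x_j) dx_i ∧ dx_j.
  coefficient of dx ∧ dy: ∂f_2/∂x - ∂f_1/∂y = ∂(3*x*z)/∂x - ∂(z*(-x + y - z))/∂y = 2*z
  coefficient of dx ∧ dz: ∂f_3/∂x - ∂f_1/∂z = ∂(3*x*y + z^2)/∂x - ∂(z*(-x + y - z))/∂z = x + 2*y + 2*z
Assembling: d(omega) = (2*z) dx ∧ dy + (x + 2*y + 2*z) dx ∧ dz.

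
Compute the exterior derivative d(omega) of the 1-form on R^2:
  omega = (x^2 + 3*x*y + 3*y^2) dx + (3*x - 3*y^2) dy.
d(omega) = (-3*x - 6*y + 3) dx ∧ dy

For a 1-form omega = sum_i f_i dx_i, the exterior derivative is
  d(omega) = sum_{i < j} (∂f_j/∂x_i - ∂f_i/∂x_j) dx_i ∧ dx_j.
  coefficient of dx ∧ dy: ∂f_2/∂x - ∂f_1/∂y = ∂(3*x - 3*y^2)/∂x - ∂(x^2 + 3*x*y + 3*y^2)/∂y = -3*x - 6*y + 3
Assembling: d(omega) = (-3*x - 6*y + 3) dx ∧ dy.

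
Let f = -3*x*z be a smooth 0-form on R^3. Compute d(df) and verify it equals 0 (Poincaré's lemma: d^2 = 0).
d(df) = 0

Step 1: df = sum_i (∂f/∂x_i) dx_i = (-3*z) dx + (0) dy + (-3*x) dz.
Step 2: Apply d again. Using the 1-form formula, the coefficient of dx ∧ dy in d(df) is ∂^2 f/∂x ∂y - ∂^2 f/∂y ∂x = (0) - (0) = 0 (equality of mixed partials for smooth f).
Similarly for dx ∧ dz and dy ∧ dz — all coefficients vanish. So d(df) = 0.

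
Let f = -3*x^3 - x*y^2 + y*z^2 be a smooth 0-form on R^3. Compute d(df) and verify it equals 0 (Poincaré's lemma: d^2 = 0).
d(df) = 0

Step 1: df = sum_i (∂f/∂x_i) dx_i = (-9*x^2 - y^2) dx + (-2*x*y + z^2) dy + (2*y*z) dz.
Step 2: Apply d again. Using the 1-form formula, the coefficient of dx ∧ dy in d(df) is ∂^2 f/∂x ∂y - ∂^2 f/∂y ∂x = (-2*y) - (-2*y) = 0 (equality of mixed partials for smooth f).
Similarly for dx ∧ dz and dy ∧ dz — all coefficients vanish. So d(df) = 0.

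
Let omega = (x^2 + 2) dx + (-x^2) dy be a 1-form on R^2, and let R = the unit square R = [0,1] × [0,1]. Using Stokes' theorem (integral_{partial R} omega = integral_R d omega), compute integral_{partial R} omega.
integral_(partial R) omega = -1

Stokes: integral_partial_R omega = integral_R d omega with d omega = (∂Q/∂x - ∂P/∂y) dx ∧ dy.
  ∂Q/∂x = -2*x
  ∂P/∂y = 0
  integrand = ∂Q/∂x - ∂P/∂y = -2*x.
Integrating over R: integral_0^1 integral_0^1 (-2*x) dx dy = -1.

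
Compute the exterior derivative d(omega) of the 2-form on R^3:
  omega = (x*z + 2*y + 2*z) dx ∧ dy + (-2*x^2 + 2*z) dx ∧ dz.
d(omega) = (x + 2) dx ∧ dy ∧ dz

For a 2-form omega = sum_{i<j} g_{ij} dx_i ∧ dx_j, the exterior derivative is
  d(omega) = sum_{i<j} d(g_{ij}) ∧ dx_i ∧ dx_j = sum_{i<j, k} (∂g_{ij}/∂x_k) dx_k ∧ dx_i ∧ dx_j.
Expand each term, using dx_k ∧ dx_i ∧ dx_j = sgn(permutation) dx_{(a)} ∧ dx_{(b)} ∧ dx_{(c)} with (a < b < c) sorted:
  d(x*z + 2*y + 2*z) includes (∂/∂z)(x*z + 2*y + 2*z) dz = (x + 2) dz, which multiplied by dx ∧ dy gives (x + 2) dx ∧ dy ∧ dz
Collecting like 3-forms: d(omega) = (x + 2) dx ∧ dy ∧ dz.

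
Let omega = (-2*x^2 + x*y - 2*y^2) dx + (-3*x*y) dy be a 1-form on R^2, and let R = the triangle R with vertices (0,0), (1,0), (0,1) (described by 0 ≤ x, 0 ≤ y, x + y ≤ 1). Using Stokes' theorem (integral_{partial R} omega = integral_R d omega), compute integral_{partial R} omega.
integral_(partial R) omega = 0

Stokes: integral_partial_R omega = integral_R d omega with d omega = (∂Q/∂x - ∂P/∂y) dx ∧ dy.
  ∂Q/∂x = -3*y
  ∂P/∂y = x - 4*y
  integrand = ∂Q/∂x - ∂P/∂y = -x + y.
Integrating over R: integral_0^1 integral_0^{1-x} (-x + y) dy dx = 0.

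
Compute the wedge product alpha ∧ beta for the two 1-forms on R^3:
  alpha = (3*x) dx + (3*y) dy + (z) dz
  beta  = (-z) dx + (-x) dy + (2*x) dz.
alpha ∧ beta = (-3*x^2 + 3*y*z) dx ∧ dy + (6*x^2 + z^2) dx ∧ dz + (x*(6*y + z)) dy ∧ dz

Distribute the wedge, using dx_i ∧ dx_j = -dx_j ∧ dx_i and dx_i ∧ dx_i = 0. For each pair (i, j) with i < j, the coefficient of dx_i ∧ dx_j in alpha ∧ beta is (alpha_i * beta_j - alpha_j * beta_i). Collecting: alpha ∧ beta = (-3*x^2 + 3*y*z) dx ∧ dy + (6*x^2 + z^2) dx ∧ dz + (x*(6*y + z)) dy ∧ dz.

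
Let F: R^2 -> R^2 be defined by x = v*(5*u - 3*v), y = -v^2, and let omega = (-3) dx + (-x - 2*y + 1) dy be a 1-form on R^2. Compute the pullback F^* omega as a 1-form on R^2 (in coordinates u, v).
F^* omega = (-15*v) du + (10*u*v^2 - 15*u - 10*v^3 + 16*v) dv

Using F^*(f dg) = (f ∘ F) d(g ∘ F), substitute each coordinate x_i by F_i(u, v) in f_i, and replace dx_i by d F_i = (∂F_i/∂u) du + (∂F_i/∂v) dv.
  For the x component: f_1(F) = -3; d F_1 = (5*v) du + (5*u - 6*v) dv
  For the y component: f_2(F) = -5*u*v + 5*v^2 + 1; d F_2 = (0) du + (-2*v) dv
Combining and collecting du, dv coefficients:
  coeff of du: -15*v
  coeff of dv: 10*u*v^2 - 15*u - 10*v^3 + 16*v
F^* omega = (-15*v) du + (10*u*v^2 - 15*u - 10*v^3 + 16*v) dv.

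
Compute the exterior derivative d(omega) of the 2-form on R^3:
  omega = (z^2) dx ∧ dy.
d(omega) = (2*z) dx ∧ dy ∧ dz

For a 2-form omega = sum_{i<j} g_{ij} dx_i ∧ dx_j, the exterior derivative is
  d(omega) = sum_{i<j} d(g_{ij}) ∧ dx_i ∧ dx_j = sum_{i<j, k} (∂g_{ij}/∂x_k) dx_k ∧ dx_i ∧ dx_j.
Expand each term, using dx_k ∧ dx_i ∧ dx_j = sgn(permutation) dx_{(a)} ∧ dx_{(b)} ∧ dx_{(c)} with (a < b < c) sorted:
  d(z^2) includes (∂/∂z)(z^2) dz = (2*z) dz, which multiplied by dx ∧ dy gives (2*z) dx ∧ dy ∧ dz
Collecting like 3-forms: d(omega) = (2*z) dx ∧ dy ∧ dz.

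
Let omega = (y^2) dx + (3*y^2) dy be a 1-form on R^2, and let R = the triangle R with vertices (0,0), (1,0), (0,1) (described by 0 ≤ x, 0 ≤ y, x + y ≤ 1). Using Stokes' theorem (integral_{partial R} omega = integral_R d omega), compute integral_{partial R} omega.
integral_(partial R) omega = -1/3

Stokes: integral_partial_R omega = integral_R d omega with d omega = (∂Q/∂x - ∂P/∂y) dx ∧ dy.
  ∂Q/∂x = 0
  ∂P/∂y = 2*y
  integrand = ∂Q/∂x - ∂P/∂y = -2*y.
Integrating over R: integral_0^1 integral_0^{1-x} (-2*y) dy dx = -1/3.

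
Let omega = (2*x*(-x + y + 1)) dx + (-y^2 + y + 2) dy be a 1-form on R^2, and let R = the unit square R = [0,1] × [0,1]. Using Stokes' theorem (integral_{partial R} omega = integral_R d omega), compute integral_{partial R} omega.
integral_(partial R) omega = -1

Stokes: integral_partial_R omega = integral_R d omega with d omega = (∂Q/∂x - ∂P/∂y) dx ∧ dy.
  ∂Q/∂x = 0
  ∂P/∂y = 2*x
  integrand = ∂Q/∂x - ∂P/∂y = -2*x.
Integrating over R: integral_0^1 integral_0^1 (-2*x) dx dy = -1.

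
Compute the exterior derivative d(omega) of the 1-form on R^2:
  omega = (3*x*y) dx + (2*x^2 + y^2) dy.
d(omega) = (x) dx ∧ dy

For a 1-form omega = sum_i f_i dx_i, the exterior derivative is
  d(omega) = sum_{i < j} (∂f_j/∂x_i - ∂f_i/∂x_j) dx_i ∧ dx_j.
  coefficient of dx ∧ dy: ∂f_2/∂x - ∂f_1/∂y = ∂(2*x^2 + y^2)/∂x - ∂(3*x*y)/∂y = x
Assembling: d(omega) = (x) dx ∧ dy.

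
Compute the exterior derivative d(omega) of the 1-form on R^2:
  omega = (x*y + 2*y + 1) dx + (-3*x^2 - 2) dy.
d(omega) = (-7*x - 2) dx ∧ dy

For a 1-form omega = sum_i f_i dx_i, the exterior derivative is
  d(omega) = sum_{i < j} (∂f_j/∂x_i - ∂f_i/∂x_j) dx_i ∧ dx_j.
  coefficient of dx ∧ dy: ∂f_2/∂x - ∂f_1/∂y = ∂(-3*x^2 - 2)/∂x - ∂(x*y + 2*y + 1)/∂y = -7*x - 2
Assembling: d(omega) = (-7*x - 2) dx ∧ dy.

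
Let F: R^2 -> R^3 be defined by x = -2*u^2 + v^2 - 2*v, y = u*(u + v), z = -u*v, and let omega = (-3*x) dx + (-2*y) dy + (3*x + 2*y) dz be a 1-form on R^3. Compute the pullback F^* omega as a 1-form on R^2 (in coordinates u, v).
F^* omega = (-28*u^3 - 2*u^2*v + 8*u*v^2 - 24*u*v - 3*v^3 + 6*v^2) du + (2*u^3 + 8*u^2*v - 12*u^2 - 3*u*v^2 + 6*u*v - 6*v^3 + 18*v^2 - 12*v) dv

Using F^*(f dg) = (f ∘ F) d(g ∘ F), substitute each coordinate x_i by F_i(u, v) in f_i, and replace dx_i by d F_i = (∂F_i/∂u) du + (∂F_i/∂v) dv.
  For the x component: f_1(F) = 6*u^2 - 3*v^2 + 6*v; d F_1 = (-4*u) du + (2*v - 2) dv
  For the y component: f_2(F) = 2*u*(-u - v); d F_2 = (2*u + v) du + (u) dv
  For the z component: f_3(F) = -4*u^2 + 2*u*v + 3*v^2 - 6*v; d F_3 = (-v) du + (-u) dv
Combining and collecting du, dv coefficients:
  coeff of du: -28*u^3 - 2*u^2*v + 8*u*v^2 - 24*u*v - 3*v^3 + 6*v^2
  coeff of dv: 2*u^3 + 8*u^2*v - 12*u^2 - 3*u*v^2 + 6*u*v - 6*v^3 + 18*v^2 - 12*v
F^* omega = (-28*u^3 - 2*u^2*v + 8*u*v^2 - 24*u*v - 3*v^3 + 6*v^2) du + (2*u^3 + 8*u^2*v - 12*u^2 - 3*u*v^2 + 6*u*v - 6*v^3 + 18*v^2 - 12*v) dv.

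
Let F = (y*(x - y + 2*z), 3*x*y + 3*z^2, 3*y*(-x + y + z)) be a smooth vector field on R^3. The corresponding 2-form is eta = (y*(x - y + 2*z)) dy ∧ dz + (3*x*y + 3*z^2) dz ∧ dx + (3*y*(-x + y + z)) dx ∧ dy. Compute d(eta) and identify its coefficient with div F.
d(eta) = (3*x + 4*y) dx ∧ dy ∧ dz; div F = 3*x + 4*y

For a 2-form in R^3 of the form above, applying d gives a 3-form with coefficient ∂P/∂x + ∂Q/∂y + ∂R/∂z:
  ∂P/∂x = y
  ∂Q/∂y = 3*x
  ∂R/∂z = 3*y
Sum = 3*x + 4*y, which is exactly div F.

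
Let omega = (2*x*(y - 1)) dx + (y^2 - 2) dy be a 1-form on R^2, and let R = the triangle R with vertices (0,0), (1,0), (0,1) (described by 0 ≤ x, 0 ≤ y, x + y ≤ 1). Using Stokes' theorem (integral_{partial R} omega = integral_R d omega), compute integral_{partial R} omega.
integral_(partial R) omega = -1/3

Stokes: integral_partial_R omega = integral_R d omega with d omega = (∂Q/∂x - ∂P/∂y) dx ∧ dy.
  ∂Q/∂x = 0
  ∂P/∂y = 2*x
  integrand = ∂Q/∂x - ∂P/∂y = -2*x.
Integrating over R: integral_0^1 integral_0^{1-x} (-2*x) dy dx = -1/3.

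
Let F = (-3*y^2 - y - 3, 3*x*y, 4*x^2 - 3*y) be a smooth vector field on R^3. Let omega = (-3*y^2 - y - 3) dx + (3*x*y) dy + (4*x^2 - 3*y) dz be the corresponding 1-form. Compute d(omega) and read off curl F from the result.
d(omega) = (-3) dy ∧ dz + (-8*x) dz ∧ dx + (9*y + 1) dx ∧ dy; curl F = (-3, -8*x, 9*y + 1)

d omega = sum_{i<j} (∂f_j/∂x_i - ∂f_i/∂x_j) dx_i ∧ dx_j. Under the identification (dy ∧ dz, dz ∧ dx, dx ∧ dy) ↔ (e_x, e_y, e_z), the coefficients are exactly the components of curl F. Compute:
  ∂R/∂y - ∂Q/∂z = (-3) - (0) = -3
  ∂P/∂z - ∂R/∂x = (0) - (8*x) = -8*x
  ∂Q/∂x - ∂P/∂y = (3*y) - (-6*y - 1) = 9*y + 1.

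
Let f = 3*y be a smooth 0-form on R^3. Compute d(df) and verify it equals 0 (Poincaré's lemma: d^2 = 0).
d(df) = 0

Step 1: df = sum_i (∂f/∂x_i) dx_i = (0) dx + (3) dy + (0) dz.
Step 2: Apply d again. Using the 1-form formula, the coefficient of dx ∧ dy in d(df) is ∂^2 f/∂x ∂y - ∂^2 f/∂y ∂x = (0) - (0) = 0 (equality of mixed partials for smooth f).
Similarly for dx ∧ dz and dy ∧ dz — all coefficients vanish. So d(df) = 0.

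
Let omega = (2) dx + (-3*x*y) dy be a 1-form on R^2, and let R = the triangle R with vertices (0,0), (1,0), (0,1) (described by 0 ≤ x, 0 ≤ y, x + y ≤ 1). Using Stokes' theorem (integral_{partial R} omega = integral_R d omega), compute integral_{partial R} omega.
integral_(partial R) omega = -1/2

Stokes: integral_partial_R omega = integral_R d omega with d omega = (∂Q/∂x - ∂P/∂y) dx ∧ dy.
  ∂Q/∂x = -3*y
  ∂P/∂y = 0
  integrand = ∂Q/∂x - ∂P/∂y = -3*y.
Integrating over R: integral_0^1 integral_0^{1-x} (-3*y) dy dx = -1/2.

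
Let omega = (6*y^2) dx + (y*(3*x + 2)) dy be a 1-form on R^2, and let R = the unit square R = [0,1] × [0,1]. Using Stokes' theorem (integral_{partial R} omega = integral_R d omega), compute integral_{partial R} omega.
integral_(partial R) omega = -9/2

Stokes: integral_partial_R omega = integral_R d omega with d omega = (∂Q/∂x - ∂P/∂y) dx ∧ dy.
  ∂Q/∂x = 3*y
  ∂P/∂y = 12*y
  integrand = ∂Q/∂x - ∂P/∂y = -9*y.
Integrating over R: integral_0^1 integral_0^1 (-9*y) dx dy = -9/2.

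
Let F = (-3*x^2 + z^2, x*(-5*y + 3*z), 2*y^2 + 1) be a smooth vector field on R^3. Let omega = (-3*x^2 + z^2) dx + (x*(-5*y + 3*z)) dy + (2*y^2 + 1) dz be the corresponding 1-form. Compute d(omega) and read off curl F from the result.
d(omega) = (-3*x + 4*y) dy ∧ dz + (2*z) dz ∧ dx + (-5*y + 3*z) dx ∧ dy; curl F = (-3*x + 4*y, 2*z, -5*y + 3*z)

d omega = sum_{i<j} (∂f_j/∂x_i - ∂f_i/∂x_j) dx_i ∧ dx_j. Under the identification (dy ∧ dz, dz ∧ dx, dx ∧ dy) ↔ (e_x, e_y, e_z), the coefficients are exactly the components of curl F. Compute:
  ∂R/∂y - ∂Q/∂z = (4*y) - (3*x) = -3*x + 4*y
  ∂P/∂z - ∂R/∂x = (2*z) - (0) = 2*z
  ∂Q/∂x - ∂P/∂y = (-5*y + 3*z) - (0) = -5*y + 3*z.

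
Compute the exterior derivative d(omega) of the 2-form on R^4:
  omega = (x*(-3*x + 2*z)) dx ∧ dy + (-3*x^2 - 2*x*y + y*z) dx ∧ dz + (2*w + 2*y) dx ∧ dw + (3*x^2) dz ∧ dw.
d(omega) = (4*x - z) dx ∧ dy ∧ dz + (-2) dx ∧ dy ∧ dw + (6*x) dx ∧ dz ∧ dw

For a 2-form omega = sum_{i<j} g_{ij} dx_i ∧ dx_j, the exterior derivative is
  d(omega) = sum_{i<j} d(g_{ij}) ∧ dx_i ∧ dx_j = sum_{i<j, k} (∂g_{ij}/∂x_k) dx_k ∧ dx_i ∧ dx_j.
Expand each term, using dx_k ∧ dx_i ∧ dx_j = sgn(permutation) dx_{(a)} ∧ dx_{(b)} ∧ dx_{(c)} with (a < b < c) sorted:
  d(x*(-3*x + 2*z)) includes (∂/∂z)(x*(-3*x + 2*z)) dz = (2*x) dz, which multiplied by dx ∧ dy gives (2*x) dx ∧ dy ∧ dz
  d(-3*x^2 - 2*x*y + y*z) includes (∂/∂y)(-3*x^2 - 2*x*y + y*z) dy = (-2*x + z) dy, which multiplied by dx ∧ dz gives (2*x - z) dx ∧ dy ∧ dz
  d(2*w + 2*y) includes (∂/∂y)(2*w + 2*y) dy = (2) dy, which multiplied by dx ∧ dw gives (-2) dx ∧ dy ∧ dw
  d(3*x^2) includes (∂/∂x)(3*x^2) dx = (6*x) dx, which multiplied by dz ∧ dw gives (6*x) dx ∧ dz ∧ dw
Collecting like 3-forms: d(omega) = (4*x - z) dx ∧ dy ∧ dz + (-2) dx ∧ dy ∧ dw + (6*x) dx ∧ dz ∧ dw.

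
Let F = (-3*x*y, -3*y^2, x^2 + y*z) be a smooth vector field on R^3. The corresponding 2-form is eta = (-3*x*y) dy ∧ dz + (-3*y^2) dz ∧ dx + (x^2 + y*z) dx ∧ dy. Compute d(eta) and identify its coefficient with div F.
d(eta) = (-8*y) dx ∧ dy ∧ dz; div F = -8*y

For a 2-form in R^3 of the form above, applying d gives a 3-form with coefficient ∂P/∂x + ∂Q/∂y + ∂R/∂z:
  ∂P/∂x = -3*y
  ∂Q/∂y = -6*y
  ∂R/∂z = y
Sum = -8*y, which is exactly div F.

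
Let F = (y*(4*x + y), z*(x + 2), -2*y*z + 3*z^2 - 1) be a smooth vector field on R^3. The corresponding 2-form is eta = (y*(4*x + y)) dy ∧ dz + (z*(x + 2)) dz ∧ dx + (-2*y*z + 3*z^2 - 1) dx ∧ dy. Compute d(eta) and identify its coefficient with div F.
d(eta) = (2*y + 6*z) dx ∧ dy ∧ dz; div F = 2*y + 6*z

For a 2-form in R^3 of the form above, applying d gives a 3-form with coefficient ∂P/∂x + ∂Q/∂y + ∂R/∂z:
  ∂P/∂x = 4*y
  ∂Q/∂y = 0
  ∂R/∂z = -2*y + 6*z
Sum = 2*y + 6*z, which is exactly div F.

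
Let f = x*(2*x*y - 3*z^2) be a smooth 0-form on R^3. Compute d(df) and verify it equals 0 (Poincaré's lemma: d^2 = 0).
d(df) = 0

Step 1: df = sum_i (∂f/∂x_i) dx_i = (4*x*y - 3*z^2) dx + (2*x^2) dy + (-6*x*z) dz.
Step 2: Apply d again. Using the 1-form formula, the coefficient of dx ∧ dy in d(df) is ∂^2 f/∂x ∂y - ∂^2 f/∂y ∂x = (4*x) - (4*x) = 0 (equality of mixed partials for smooth f).
Similarly for dx ∧ dz and dy ∧ dz — all coefficients vanish. So d(df) = 0.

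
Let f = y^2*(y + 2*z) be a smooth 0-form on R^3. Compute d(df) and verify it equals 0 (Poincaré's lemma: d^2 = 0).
d(df) = 0

Step 1: df = sum_i (∂f/∂x_i) dx_i = (0) dx + (y*(3*y + 4*z)) dy + (2*y^2) dz.
Step 2: Apply d again. Using the 1-form formula, the coefficient of dx ∧ dy in d(df) is ∂^2 f/∂x ∂y - ∂^2 f/∂y ∂x = (0) - (0) = 0 (equality of mixed partials for smooth f).
Similarly for dx ∧ dz and dy ∧ dz — all coefficients vanish. So d(df) = 0.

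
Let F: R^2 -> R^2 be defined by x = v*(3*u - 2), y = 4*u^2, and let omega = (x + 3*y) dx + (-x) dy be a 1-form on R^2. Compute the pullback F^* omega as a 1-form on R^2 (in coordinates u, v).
F^* omega = (v*(12*u^2 + 9*u*v + 16*u - 6*v)) du + (36*u^3 + 9*u^2*v - 24*u^2 - 12*u*v + 4*v) dv

Using F^*(f dg) = (f ∘ F) d(g ∘ F), substitute each coordinate x_i by F_i(u, v) in f_i, and replace dx_i by d F_i = (∂F_i/∂u) du + (∂F_i/∂v) dv.
  For the x component: f_1(F) = 12*u^2 + 3*u*v - 2*v; d F_1 = (3*v) du + (3*u - 2) dv
  For the y component: f_2(F) = v*(2 - 3*u); d F_2 = (8*u) du + (0) dv
Combining and collecting du, dv coefficients:
  coeff of du: v*(12*u^2 + 9*u*v + 16*u - 6*v)
  coeff of dv: 36*u^3 + 9*u^2*v - 24*u^2 - 12*u*v + 4*v
F^* omega = (v*(12*u^2 + 9*u*v + 16*u - 6*v)) du + (36*u^3 + 9*u^2*v - 24*u^2 - 12*u*v + 4*v) dv.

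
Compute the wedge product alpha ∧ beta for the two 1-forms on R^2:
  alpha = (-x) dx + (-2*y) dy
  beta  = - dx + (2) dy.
alpha ∧ beta = (-2*x - 2*y) dx ∧ dy

Distribute the wedge, using dx_i ∧ dx_j = -dx_j ∧ dx_i and dx_i ∧ dx_i = 0. For each pair (i, j) with i < j, the coefficient of dx_i ∧ dx_j in alpha ∧ beta is (alpha_i * beta_j - alpha_j * beta_i). Collecting: alpha ∧ beta = (-2*x - 2*y) dx ∧ dy.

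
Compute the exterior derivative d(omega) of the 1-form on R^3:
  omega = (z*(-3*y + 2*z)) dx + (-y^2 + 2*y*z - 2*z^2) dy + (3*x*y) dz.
d(omega) = (3*z) dx ∧ dy + (6*y - 4*z) dx ∧ dz + (3*x - 2*y + 4*z) dy ∧ dz

For a 1-form omega = sum_i f_i dx_i, the exterior derivative is
  d(omega) = sum_{i < j} (∂f_j/∂x_i - ∂f_i/∂x_j) dx_i ∧ dx_j.
  coefficient of dx ∧ dy: ∂f_2/∂x - ∂f_1/∂y = ∂(-y^2 + 2*y*z - 2*z^2)/∂x - ∂(z*(-3*y + 2*z))/∂y = 3*z
  coefficient of dx ∧ dz: ∂f_3/∂x - ∂f_1/∂z = ∂(3*x*y)/∂x - ∂(z*(-3*y + 2*z))/∂z = 6*y - 4*z
  coefficient of dy ∧ dz: ∂f_3/∂y - ∂f_2/∂z = ∂(3*x*y)/∂y - ∂(-y^2 + 2*y*z - 2*z^2)/∂z = 3*x - 2*y + 4*z
Assembling: d(omega) = (3*z) dx ∧ dy + (6*y - 4*z) dx ∧ dz + (3*x - 2*y + 4*z) dy ∧ dz.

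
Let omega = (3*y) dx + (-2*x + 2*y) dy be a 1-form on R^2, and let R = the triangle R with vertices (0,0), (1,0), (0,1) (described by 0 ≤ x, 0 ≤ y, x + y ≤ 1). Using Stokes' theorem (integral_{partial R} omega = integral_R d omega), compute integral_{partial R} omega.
integral_(partial R) omega = -5/2

Stokes: integral_partial_R omega = integral_R d omega with d omega = (∂Q/∂x - ∂P/∂y) dx ∧ dy.
  ∂Q/∂x = -2
  ∂P/∂y = 3
  integrand = ∂Q/∂x - ∂P/∂y = -5.
Integrating over R: integral_0^1 integral_0^{1-x} (-5) dy dx = -5/2.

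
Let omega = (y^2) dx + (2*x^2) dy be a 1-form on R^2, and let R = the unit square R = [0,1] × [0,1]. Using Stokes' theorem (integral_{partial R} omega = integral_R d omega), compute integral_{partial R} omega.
integral_(partial R) omega = 1

Stokes: integral_partial_R omega = integral_R d omega with d omega = (∂Q/∂x - ∂P/∂y) dx ∧ dy.
  ∂Q/∂x = 4*x
  ∂P/∂y = 2*y
  integrand = ∂Q/∂x - ∂P/∂y = 4*x - 2*y.
Integrating over R: integral_0^1 integral_0^1 (4*x - 2*y) dx dy = 1.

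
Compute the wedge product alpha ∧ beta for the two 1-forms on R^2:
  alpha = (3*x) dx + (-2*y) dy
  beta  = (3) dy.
alpha ∧ beta = (9*x) dx ∧ dy

Distribute the wedge, using dx_i ∧ dx_j = -dx_j ∧ dx_i and dx_i ∧ dx_i = 0. For each pair (i, j) with i < j, the coefficient of dx_i ∧ dx_j in alpha ∧ beta is (alpha_i * beta_j - alpha_j * beta_i). Collecting: alpha ∧ beta = (9*x) dx ∧ dy.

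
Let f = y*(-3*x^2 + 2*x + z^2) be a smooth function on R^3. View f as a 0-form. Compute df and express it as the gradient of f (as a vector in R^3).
df = (2*y*(1 - 3*x)) dx + (-3*x^2 + 2*x + z^2) dy + (2*y*z) dz; grad f = (2*y*(1 - 3*x), -3*x^2 + 2*x + z^2, 2*y*z)

For a 0-form f, d f = (∂f/∂x) dx + (∂f/∂y) dy + (∂f/∂z) dz. The components of the vector representation are exactly the entries of grad f in Cartesian coordinates:
  ∂f/∂x = 2*y*(1 - 3*x)
  ∂f/∂y = -3*x^2 + 2*x + z^2
  ∂f/∂z = 2*y*z.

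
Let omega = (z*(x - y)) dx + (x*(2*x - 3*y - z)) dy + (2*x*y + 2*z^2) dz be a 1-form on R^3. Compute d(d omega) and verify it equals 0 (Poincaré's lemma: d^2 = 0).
d(d omega) = 0

Step 1: d omega = sum_{i<j} (∂f_j/∂x_i - ∂f_i/∂x_j) dx_i ∧ dx_j:
  coeff of dx ∧ dy: 4*x - 3*y
  coeff of dx ∧ dz: -x + 3*y
  coeff of dy ∧ dz: 3*x
Step 2: Apply d again to each 2-form coefficient. The only possible 3-form in R^3 is dx ∧ dy ∧ dz, with coefficient
  ∂(coeff of dy∧dz)/∂x - ∂(coeff of dx∧dz)/∂y + ∂(coeff of dx∧dy)/∂z
  = ∂/∂x (3*x) - ∂/∂y (-x + 3*y) + ∂/∂z (4*x - 3*y).
Each of these terms simplifies to sums of mixed partials that cancel in pairs. The result is 0 (by equality of mixed partials for smooth functions — Schwarz / Clairaut).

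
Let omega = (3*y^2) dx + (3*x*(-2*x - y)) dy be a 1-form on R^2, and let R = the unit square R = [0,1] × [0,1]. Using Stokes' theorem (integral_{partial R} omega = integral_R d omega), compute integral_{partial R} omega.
integral_(partial R) omega = -21/2

Stokes: integral_partial_R omega = integral_R d omega with d omega = (∂Q/∂x - ∂P/∂y) dx ∧ dy.
  ∂Q/∂x = -12*x - 3*y
  ∂P/∂y = 6*y
  integrand = ∂Q/∂x - ∂P/∂y = -12*x - 9*y.
Integrating over R: integral_0^1 integral_0^1 (-12*x - 9*y) dx dy = -21/2.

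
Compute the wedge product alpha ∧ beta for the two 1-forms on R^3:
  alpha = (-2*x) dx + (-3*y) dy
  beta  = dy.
alpha ∧ beta = (-2*x) dx ∧ dy

Distribute the wedge, using dx_i ∧ dx_j = -dx_j ∧ dx_i and dx_i ∧ dx_i = 0. For each pair (i, j) with i < j, the coefficient of dx_i ∧ dx_j in alpha ∧ beta is (alpha_i * beta_j - alpha_j * beta_i). Collecting: alpha ∧ beta = (-2*x) dx ∧ dy.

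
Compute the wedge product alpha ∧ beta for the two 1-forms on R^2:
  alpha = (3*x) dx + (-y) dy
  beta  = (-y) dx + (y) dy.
alpha ∧ beta = (y*(3*x - y)) dx ∧ dy

Distribute the wedge, using dx_i ∧ dx_j = -dx_j ∧ dx_i and dx_i ∧ dx_i = 0. For each pair (i, j) with i < j, the coefficient of dx_i ∧ dx_j in alpha ∧ beta is (alpha_i * beta_j - alpha_j * beta_i). Collecting: alpha ∧ beta = (y*(3*x - y)) dx ∧ dy.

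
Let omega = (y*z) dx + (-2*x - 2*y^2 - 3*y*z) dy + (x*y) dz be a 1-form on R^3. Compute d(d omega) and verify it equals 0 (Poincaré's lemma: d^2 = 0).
d(d omega) = 0

Step 1: d omega = sum_{i<j} (∂f_j/∂x_i - ∂f_i/∂x_j) dx_i ∧ dx_j:
  coeff of dx ∧ dy: -z - 2
  coeff of dx ∧ dz: 0
  coeff of dy ∧ dz: x + 3*y
Step 2: Apply d again to each 2-form coefficient. The only possible 3-form in R^3 is dx ∧ dy ∧ dz, with coefficient
  ∂(coeff of dy∧dz)/∂x - ∂(coeff of dx∧dz)/∂y + ∂(coeff of dx∧dy)/∂z
  = ∂/∂x (x + 3*y) - ∂/∂y (0) + ∂/∂z (-z - 2).
Each of these terms simplifies to sums of mixed partials that cancel in pairs. The result is 0 (by equality of mixed partials for smooth functions — Schwarz / Clairaut).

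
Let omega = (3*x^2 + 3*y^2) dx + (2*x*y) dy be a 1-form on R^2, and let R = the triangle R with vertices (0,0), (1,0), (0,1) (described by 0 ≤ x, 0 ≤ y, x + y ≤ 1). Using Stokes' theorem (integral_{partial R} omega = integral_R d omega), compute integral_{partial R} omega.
integral_(partial R) omega = -2/3

Stokes: integral_partial_R omega = integral_R d omega with d omega = (∂Q/∂x - ∂P/∂y) dx ∧ dy.
  ∂Q/∂x = 2*y
  ∂P/∂y = 6*y
  integrand = ∂Q/∂x - ∂P/∂y = -4*y.
Integrating over R: integral_0^1 integral_0^{1-x} (-4*y) dy dx = -2/3.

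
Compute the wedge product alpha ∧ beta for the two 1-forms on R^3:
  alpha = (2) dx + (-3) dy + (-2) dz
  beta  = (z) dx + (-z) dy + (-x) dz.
alpha ∧ beta = (z) dx ∧ dy + (-2*x + 2*z) dx ∧ dz + (3*x - 2*z) dy ∧ dz

Distribute the wedge, using dx_i ∧ dx_j = -dx_j ∧ dx_i and dx_i ∧ dx_i = 0. For each pair (i, j) with i < j, the coefficient of dx_i ∧ dx_j in alpha ∧ beta is (alpha_i * beta_j - alpha_j * beta_i). Collecting: alpha ∧ beta = (z) dx ∧ dy + (-2*x + 2*z) dx ∧ dz + (3*x - 2*z) dy ∧ dz.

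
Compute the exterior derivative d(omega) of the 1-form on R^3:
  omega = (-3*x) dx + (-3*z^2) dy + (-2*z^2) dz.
d(omega) = (6*z) dy ∧ dz

For a 1-form omega = sum_i f_i dx_i, the exterior derivative is
  d(omega) = sum_{i < j} (∂f_j/∂x_i - ∂f_i/∂x_j) dx_i ∧ dx_j.
  coefficient of dy ∧ dz: ∂f_3/∂y - ∂f_2/∂z = ∂(-2*z^2)/∂y - ∂(-3*z^2)/∂z = 6*z
Assembling: d(omega) = (6*z) dy ∧ dz.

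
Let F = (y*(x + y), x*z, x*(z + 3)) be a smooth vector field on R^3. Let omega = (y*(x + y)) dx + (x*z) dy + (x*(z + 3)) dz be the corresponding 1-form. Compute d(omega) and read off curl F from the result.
d(omega) = (-x) dy ∧ dz + (-z - 3) dz ∧ dx + (-x - 2*y + z) dx ∧ dy; curl F = (-x, -z - 3, -x - 2*y + z)

d omega = sum_{i<j} (∂f_j/∂x_i - ∂f_i/∂x_j) dx_i ∧ dx_j. Under the identification (dy ∧ dz, dz ∧ dx, dx ∧ dy) ↔ (e_x, e_y, e_z), the coefficients are exactly the components of curl F. Compute:
  ∂R/∂y - ∂Q/∂z = (0) - (x) = -x
  ∂P/∂z - ∂R/∂x = (0) - (z + 3) = -z - 3
  ∂Q/∂x - ∂P/∂y = (z) - (x + 2*y) = -x - 2*y + z.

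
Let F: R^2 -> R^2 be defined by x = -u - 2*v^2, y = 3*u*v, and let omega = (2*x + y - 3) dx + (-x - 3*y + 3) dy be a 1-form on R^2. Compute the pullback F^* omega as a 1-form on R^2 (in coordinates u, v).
F^* omega = (-27*u*v^2 + 2*u + 6*v^3 + 4*v^2 + 9*v + 3) du + (-27*u^2*v + 3*u^2 - 6*u*v^2 + 8*u*v + 9*u + 16*v^3 + 12*v) dv

Using F^*(f dg) = (f ∘ F) d(g ∘ F), substitute each coordinate x_i by F_i(u, v) in f_i, and replace dx_i by d F_i = (∂F_i/∂u) du + (∂F_i/∂v) dv.
  For the x component: f_1(F) = 3*u*v - 2*u - 4*v^2 - 3; d F_1 = (-1) du + (-4*v) dv
  For the y component: f_2(F) = -9*u*v + u + 2*v^2 + 3; d F_2 = (3*v) du + (3*u) dv
Combining and collecting du, dv coefficients:
  coeff of du: -27*u*v^2 + 2*u + 6*v^3 + 4*v^2 + 9*v + 3
  coeff of dv: -27*u^2*v + 3*u^2 - 6*u*v^2 + 8*u*v + 9*u + 16*v^3 + 12*v
F^* omega = (-27*u*v^2 + 2*u + 6*v^3 + 4*v^2 + 9*v + 3) du + (-27*u^2*v + 3*u^2 - 6*u*v^2 + 8*u*v + 9*u + 16*v^3 + 12*v) dv.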